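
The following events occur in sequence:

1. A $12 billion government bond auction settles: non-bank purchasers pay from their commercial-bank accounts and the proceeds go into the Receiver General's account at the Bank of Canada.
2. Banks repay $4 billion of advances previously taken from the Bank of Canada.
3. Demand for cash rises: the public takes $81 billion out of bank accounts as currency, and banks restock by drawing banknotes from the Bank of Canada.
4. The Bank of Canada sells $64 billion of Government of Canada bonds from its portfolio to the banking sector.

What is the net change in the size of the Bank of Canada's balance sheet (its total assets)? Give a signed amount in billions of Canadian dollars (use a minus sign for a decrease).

-$68 billion

Government account inflow $12 billion: only the composition of liabilities changes → 0.
Discount-window repayment $4 billion: a Bank of Canada asset is shed → −$4B.
Currency withdrawal $81 billion: only the composition of liabilities changes → 0.
OMO sale (to banks) $64 billion: a Bank of Canada asset is shed → −$64B.
Net: 0 − 4 + 0 − 64 = -$68 billion.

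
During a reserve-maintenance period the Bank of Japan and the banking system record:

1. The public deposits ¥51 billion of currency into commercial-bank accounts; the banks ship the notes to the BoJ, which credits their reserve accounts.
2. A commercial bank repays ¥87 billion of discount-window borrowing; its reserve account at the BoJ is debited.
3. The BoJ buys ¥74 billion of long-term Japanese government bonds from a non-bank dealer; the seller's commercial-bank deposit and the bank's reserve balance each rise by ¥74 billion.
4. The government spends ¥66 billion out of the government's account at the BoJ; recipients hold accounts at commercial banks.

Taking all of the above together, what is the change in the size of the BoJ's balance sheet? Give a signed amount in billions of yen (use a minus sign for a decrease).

Currency deposit ¥51 billion: only the composition of liabilities changes → 0.
Discount-window repayment ¥87 billion: a BoJ asset is shed → −¥87B.
Asset purchase (from non-banks) ¥74 billion: a BoJ asset is acquired → +¥74B.
Government spending ¥66 billion: only the composition of liabilities changes → 0.
Net: 0 − 87 + 74 + 0 = -¥13 billion.

-¥13 billion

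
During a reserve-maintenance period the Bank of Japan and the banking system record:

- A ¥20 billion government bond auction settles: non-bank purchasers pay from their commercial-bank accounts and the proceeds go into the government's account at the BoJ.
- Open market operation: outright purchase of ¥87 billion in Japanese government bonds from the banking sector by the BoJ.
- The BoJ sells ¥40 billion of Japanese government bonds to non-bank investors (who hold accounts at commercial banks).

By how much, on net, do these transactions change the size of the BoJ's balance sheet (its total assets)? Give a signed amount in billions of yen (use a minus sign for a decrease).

+¥47 billion

Government account inflow ¥20 billion: only the composition of liabilities changes → 0.
OMO purchase (from banks) ¥87 billion: a BoJ asset is acquired → +¥87B.
Asset sale (to non-banks) ¥40 billion: a BoJ asset is shed → −¥40B.
Net: 0 + 87 − 40 = +¥47 billion.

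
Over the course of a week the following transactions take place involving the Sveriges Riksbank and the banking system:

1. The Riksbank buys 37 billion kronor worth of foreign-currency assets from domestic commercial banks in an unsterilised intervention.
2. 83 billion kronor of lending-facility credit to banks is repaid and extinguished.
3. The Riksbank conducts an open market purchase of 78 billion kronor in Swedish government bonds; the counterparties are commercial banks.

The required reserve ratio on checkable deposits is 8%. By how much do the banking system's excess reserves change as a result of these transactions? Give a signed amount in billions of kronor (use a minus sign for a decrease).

+32 billion

FX purchase 37 billion kronor: reserves +37B, deposits 0.
Discount-window repayment 83 billion kronor: reserves −83B, deposits 0.
OMO purchase (from banks) 78 billion kronor: reserves +78B, deposits 0.
Totals: Δreserves = +32B, Δdeposits = 0.
Δrequired reserves = 8% × 0 = 0.
Δexcess reserves = Δreserves − Δrequired = +32B − (0) = +32 billion.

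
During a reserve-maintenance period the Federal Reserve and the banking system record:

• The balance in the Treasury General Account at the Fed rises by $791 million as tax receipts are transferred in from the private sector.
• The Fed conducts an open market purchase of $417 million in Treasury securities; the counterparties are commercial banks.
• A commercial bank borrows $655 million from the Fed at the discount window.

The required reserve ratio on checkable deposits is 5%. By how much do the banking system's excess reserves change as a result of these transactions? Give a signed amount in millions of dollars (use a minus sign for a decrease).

+$320.55 million

Government account inflow $791 million: reserves −$791M, deposits −$791M.
OMO purchase (from banks) $417 million: reserves +$417M, deposits 0.
Discount-window loan $655 million: reserves +$655M, deposits 0.
Totals: Δreserves = +$281M, Δdeposits = −$791M.
Δrequired reserves = 5% × −$791M = −$39.55M.
Δexcess reserves = Δreserves − Δrequired = +$281M − (−$39.55M) = +$320.55 million.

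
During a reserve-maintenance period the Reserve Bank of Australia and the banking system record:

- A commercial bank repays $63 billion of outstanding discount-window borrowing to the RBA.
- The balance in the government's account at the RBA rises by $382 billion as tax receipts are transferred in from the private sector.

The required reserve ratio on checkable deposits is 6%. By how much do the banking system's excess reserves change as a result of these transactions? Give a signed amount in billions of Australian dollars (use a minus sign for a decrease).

Discount-window repayment $63 billion: reserves −$63B, deposits 0.
Government account inflow $382 billion: reserves −$382B, deposits −$382B.
Totals: Δreserves = −$445B, Δdeposits = −$382B.
Δrequired reserves = 6% × −$382B = −$22.92B.
Δexcess reserves = Δreserves − Δrequired = −$445B − (−$22.92B) = -$422.08 billion.

-$422.08 billion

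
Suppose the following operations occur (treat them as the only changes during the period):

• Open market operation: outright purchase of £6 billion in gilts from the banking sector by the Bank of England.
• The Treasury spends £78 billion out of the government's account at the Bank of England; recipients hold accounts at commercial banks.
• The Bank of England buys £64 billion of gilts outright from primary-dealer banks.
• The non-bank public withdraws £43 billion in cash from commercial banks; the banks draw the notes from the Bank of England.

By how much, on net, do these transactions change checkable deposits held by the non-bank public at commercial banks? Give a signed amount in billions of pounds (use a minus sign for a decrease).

+£35 billion

Bank of England balance sheet:
  Assets:      Securities +£70B
  Liabilities: Bank reserves +£105B, Currency in circulation +£43B, Government deposits −£78B
Commercial banking system:
  Assets:      Reserves at CB +£105B, Securities −£70B
  Liabilities: Checkable deposits +£35B
So the change in checkable deposits held by the non-bank public at commercial banks is +£35 billion.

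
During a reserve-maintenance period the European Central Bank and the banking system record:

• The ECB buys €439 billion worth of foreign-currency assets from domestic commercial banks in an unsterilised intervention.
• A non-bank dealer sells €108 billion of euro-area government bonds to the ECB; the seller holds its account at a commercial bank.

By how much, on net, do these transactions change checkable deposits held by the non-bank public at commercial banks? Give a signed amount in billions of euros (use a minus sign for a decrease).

+€108 billion

FX purchase €439 billion: the counterparty is a bank, so public deposits are unchanged → 0.
Asset purchase (from non-banks) €108 billion: non-bank counterparties' bank balances rise → +€108B.
Net: 0 + 108 = +€108 billion.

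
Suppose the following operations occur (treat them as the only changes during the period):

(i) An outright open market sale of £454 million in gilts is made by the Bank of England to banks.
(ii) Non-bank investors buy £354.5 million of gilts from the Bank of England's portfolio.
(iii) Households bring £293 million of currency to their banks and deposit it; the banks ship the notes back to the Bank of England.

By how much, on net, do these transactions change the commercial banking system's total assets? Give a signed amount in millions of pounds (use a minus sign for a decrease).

Bank of England balance sheet:
  Assets:      Securities −£808.5M
  Liabilities: Bank reserves −£515.5M, Currency in circulation −£293M
Commercial banking system:
  Assets:      Reserves at CB −£515.5M, Securities +£454M
  Liabilities: Checkable deposits −£61.5M
Change in total bank assets = -£61.5 million.

-£61.5 million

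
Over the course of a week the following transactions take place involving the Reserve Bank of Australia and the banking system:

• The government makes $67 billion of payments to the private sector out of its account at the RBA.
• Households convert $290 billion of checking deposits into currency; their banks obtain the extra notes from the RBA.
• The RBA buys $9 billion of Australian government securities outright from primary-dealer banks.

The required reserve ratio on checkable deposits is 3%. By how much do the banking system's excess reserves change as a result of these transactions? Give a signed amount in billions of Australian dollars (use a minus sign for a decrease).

-$207.31 billion

Government spending $67 billion: reserves +$67B, deposits +$67B.
Currency withdrawal $290 billion: reserves −$290B, deposits −$290B.
OMO purchase (from banks) $9 billion: reserves +$9B, deposits 0.
Totals: Δreserves = −$214B, Δdeposits = −$223B.
Δrequired reserves = 3% × −$223B = −$6.69B.
Δexcess reserves = Δreserves − Δrequired = −$214B − (−$6.69B) = -$207.31 billion.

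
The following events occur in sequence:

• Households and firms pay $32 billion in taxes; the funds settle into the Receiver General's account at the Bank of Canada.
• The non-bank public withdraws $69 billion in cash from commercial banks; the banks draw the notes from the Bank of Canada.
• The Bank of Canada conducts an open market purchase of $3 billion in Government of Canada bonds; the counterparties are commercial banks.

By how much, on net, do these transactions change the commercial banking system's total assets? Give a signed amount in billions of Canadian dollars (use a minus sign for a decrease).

-$101 billion

Government account inflow $32 billion: bank balance sheets shrink → −$32B.
Currency withdrawal $69 billion: bank balance sheets shrink → −$69B.
OMO purchase (from banks) $3 billion: just an asset swap on bank balance sheets → 0.
Net: −32 − 69 + 0 = -$101 billion.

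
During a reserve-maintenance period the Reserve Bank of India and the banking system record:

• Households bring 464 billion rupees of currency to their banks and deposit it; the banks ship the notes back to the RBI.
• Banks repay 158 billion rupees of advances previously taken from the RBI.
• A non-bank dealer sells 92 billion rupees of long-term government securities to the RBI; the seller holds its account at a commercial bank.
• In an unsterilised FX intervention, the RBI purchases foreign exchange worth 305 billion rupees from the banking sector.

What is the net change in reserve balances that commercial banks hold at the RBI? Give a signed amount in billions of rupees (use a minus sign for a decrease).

RBI balance sheet:
  Assets:      Securities +92B, Loans to banks −158B, Foreign assets +305B
  Liabilities: Bank reserves +703B, Currency in circulation −464B
Commercial banking system:
  Assets:      Reserves at CB +703B, Foreign assets −305B
  Liabilities: Checkable deposits +556B, Borrowings from CB −158B
So the change in reserve balances that commercial banks hold at the RBI is +703 billion.

+703 billion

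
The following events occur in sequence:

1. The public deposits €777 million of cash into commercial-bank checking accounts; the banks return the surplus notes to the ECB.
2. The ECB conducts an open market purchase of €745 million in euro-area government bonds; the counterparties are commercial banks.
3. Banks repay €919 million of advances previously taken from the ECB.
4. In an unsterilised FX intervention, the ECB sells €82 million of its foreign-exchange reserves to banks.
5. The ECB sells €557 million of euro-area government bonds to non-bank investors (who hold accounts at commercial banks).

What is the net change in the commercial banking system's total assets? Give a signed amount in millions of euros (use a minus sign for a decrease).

Currency deposit €777 million: bank balance sheets expand → +€777M.
OMO purchase (from banks) €745 million: just an asset swap on bank balance sheets → 0.
Discount-window repayment €919 million: bank balance sheets shrink → −€919M.
FX sale €82 million: just an asset swap on bank balance sheets → 0.
Asset sale (to non-banks) €557 million: bank balance sheets shrink → −€557M.
Net: 777 + 0 − 919 + 0 − 557 = -€699 million.

-€699 million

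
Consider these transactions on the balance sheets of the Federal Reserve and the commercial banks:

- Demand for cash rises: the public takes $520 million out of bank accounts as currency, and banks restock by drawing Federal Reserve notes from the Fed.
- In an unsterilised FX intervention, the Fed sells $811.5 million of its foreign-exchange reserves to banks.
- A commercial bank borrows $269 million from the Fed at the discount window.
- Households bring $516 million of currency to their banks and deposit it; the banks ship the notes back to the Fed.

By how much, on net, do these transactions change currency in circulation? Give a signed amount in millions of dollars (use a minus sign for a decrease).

Fed balance sheet:
  Assets:      Loans to banks +$269M, Foreign assets −$811.5M
  Liabilities: Bank reserves −$546.5M, Currency in circulation +$4M
So the change in currency in circulation is +$4 million.

+$4 million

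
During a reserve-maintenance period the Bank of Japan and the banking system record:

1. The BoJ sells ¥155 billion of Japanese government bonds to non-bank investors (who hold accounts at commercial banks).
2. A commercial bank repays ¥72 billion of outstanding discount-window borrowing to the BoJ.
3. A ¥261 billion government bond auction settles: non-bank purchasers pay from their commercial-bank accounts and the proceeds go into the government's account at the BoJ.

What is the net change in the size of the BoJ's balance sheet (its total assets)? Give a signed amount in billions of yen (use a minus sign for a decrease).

-¥227 billion

Asset sale (to non-banks) ¥155 billion: a BoJ asset is shed → −¥155B.
Discount-window repayment ¥72 billion: a BoJ asset is shed → −¥72B.
Government account inflow ¥261 billion: only the composition of liabilities changes → 0.
Net: −155 − 72 + 0 = -¥227 billion.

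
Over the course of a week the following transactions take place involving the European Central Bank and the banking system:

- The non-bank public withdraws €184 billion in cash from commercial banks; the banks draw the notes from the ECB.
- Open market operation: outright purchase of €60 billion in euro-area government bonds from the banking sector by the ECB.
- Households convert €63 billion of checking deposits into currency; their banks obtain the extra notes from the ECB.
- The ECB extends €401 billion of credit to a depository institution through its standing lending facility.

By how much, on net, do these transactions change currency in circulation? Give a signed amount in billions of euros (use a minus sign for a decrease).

Currency withdrawal €184 billion: notes leave the central bank → +€184B.
OMO purchase (from banks) €60 billion: no currency enters or leaves circulation → 0.
Currency withdrawal €63 billion: notes leave the central bank → +€63B.
Discount-window loan €401 billion: no currency enters or leaves circulation → 0.
Net: 184 + 0 + 63 + 0 = +€247 billion.

+€247 billion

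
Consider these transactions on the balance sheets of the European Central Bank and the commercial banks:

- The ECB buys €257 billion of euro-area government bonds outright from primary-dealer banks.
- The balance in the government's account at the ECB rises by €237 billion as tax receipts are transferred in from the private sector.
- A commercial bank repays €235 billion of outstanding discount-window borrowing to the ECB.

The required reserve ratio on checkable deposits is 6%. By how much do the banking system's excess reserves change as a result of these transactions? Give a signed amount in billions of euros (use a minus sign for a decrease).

-€200.78 billion

OMO purchase (from banks) €257 billion: reserves +€257B, deposits 0.
Government account inflow €237 billion: reserves −€237B, deposits −€237B.
Discount-window repayment €235 billion: reserves −€235B, deposits 0.
Totals: Δreserves = −€215B, Δdeposits = −€237B.
Δrequired reserves = 6% × −€237B = −€14.22B.
Δexcess reserves = Δreserves − Δrequired = −€215B − (−€14.22B) = -€200.78 billion.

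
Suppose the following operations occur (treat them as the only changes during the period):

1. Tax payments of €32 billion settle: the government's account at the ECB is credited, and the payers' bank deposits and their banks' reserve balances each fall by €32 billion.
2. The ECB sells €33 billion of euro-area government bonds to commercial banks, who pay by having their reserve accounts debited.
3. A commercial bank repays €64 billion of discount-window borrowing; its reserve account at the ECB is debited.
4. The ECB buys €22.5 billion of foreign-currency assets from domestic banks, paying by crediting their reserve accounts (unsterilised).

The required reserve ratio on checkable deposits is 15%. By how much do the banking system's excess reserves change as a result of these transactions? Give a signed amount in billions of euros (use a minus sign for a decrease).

-€101.7 billion

Government account inflow €32 billion: reserves −€32B, deposits −€32B.
OMO sale (to banks) €33 billion: reserves −€33B, deposits 0.
Discount-window repayment €64 billion: reserves −€64B, deposits 0.
FX purchase €22.5 billion: reserves +€22.5B, deposits 0.
Totals: Δreserves = −€106.5B, Δdeposits = −€32B.
Δrequired reserves = 15% × −€32B = −€4.8B.
Δexcess reserves = Δreserves − Δrequired = −€106.5B − (−€4.8B) = -€101.7 billion.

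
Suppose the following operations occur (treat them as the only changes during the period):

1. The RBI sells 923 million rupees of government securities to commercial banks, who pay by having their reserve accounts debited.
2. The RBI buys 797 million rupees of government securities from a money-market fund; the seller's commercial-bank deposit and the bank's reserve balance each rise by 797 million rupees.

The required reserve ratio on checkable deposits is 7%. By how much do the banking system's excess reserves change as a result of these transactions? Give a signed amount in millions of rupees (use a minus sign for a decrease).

-181.79 million

OMO sale (to banks) 923 million rupees: reserves −923M, deposits 0.
Asset purchase (from non-banks) 797 million rupees: reserves +797M, deposits +797M.
Totals: Δreserves = −126M, Δdeposits = +797M.
Δrequired reserves = 7% × +797M = +55.79M.
Δexcess reserves = Δreserves − Δrequired = −126M − (+55.79M) = -181.79 million.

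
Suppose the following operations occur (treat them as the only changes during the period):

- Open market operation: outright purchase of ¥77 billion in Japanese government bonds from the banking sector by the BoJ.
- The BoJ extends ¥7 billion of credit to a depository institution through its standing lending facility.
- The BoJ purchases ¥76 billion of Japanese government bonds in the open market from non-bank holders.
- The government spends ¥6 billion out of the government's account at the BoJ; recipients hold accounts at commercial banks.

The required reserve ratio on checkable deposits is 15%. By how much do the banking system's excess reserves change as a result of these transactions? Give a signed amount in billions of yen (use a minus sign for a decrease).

OMO purchase (from banks) ¥77 billion: reserves +¥77B, deposits 0.
Discount-window loan ¥7 billion: reserves +¥7B, deposits 0.
Asset purchase (from non-banks) ¥76 billion: reserves +¥76B, deposits +¥76B.
Government spending ¥6 billion: reserves +¥6B, deposits +¥6B.
Totals: Δreserves = +¥166B, Δdeposits = +¥82B.
Δrequired reserves = 15% × +¥82B = +¥12.3B.
Δexcess reserves = Δreserves − Δrequired = +¥166B − (+¥12.3B) = +¥153.7 billion.

+¥153.7 billion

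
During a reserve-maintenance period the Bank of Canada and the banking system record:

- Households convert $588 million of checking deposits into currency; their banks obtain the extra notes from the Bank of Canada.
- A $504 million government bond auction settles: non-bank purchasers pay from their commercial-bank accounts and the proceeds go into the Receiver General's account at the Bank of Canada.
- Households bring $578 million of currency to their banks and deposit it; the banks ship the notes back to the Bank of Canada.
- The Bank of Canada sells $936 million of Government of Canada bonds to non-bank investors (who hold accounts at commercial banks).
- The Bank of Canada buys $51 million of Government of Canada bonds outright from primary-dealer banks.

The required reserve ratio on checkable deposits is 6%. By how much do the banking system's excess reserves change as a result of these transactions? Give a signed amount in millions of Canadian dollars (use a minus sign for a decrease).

-$1312 million

Currency withdrawal $588 million: reserves −$588M, deposits −$588M.
Government account inflow $504 million: reserves −$504M, deposits −$504M.
Currency deposit $578 million: reserves +$578M, deposits +$578M.
Asset sale (to non-banks) $936 million: reserves −$936M, deposits −$936M.
OMO purchase (from banks) $51 million: reserves +$51M, deposits 0.
Totals: Δreserves = −$1399M, Δdeposits = −$1450M.
Δrequired reserves = 6% × −$1450M = −$87M.
Δexcess reserves = Δreserves − Δrequired = −$1399M − (−$87M) = -$1312 million.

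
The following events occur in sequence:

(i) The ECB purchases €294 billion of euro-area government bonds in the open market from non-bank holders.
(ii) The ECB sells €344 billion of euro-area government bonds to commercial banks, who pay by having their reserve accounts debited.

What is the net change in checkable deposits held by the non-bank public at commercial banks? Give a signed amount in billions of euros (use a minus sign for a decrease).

ECB balance sheet:
  Assets:      Securities −€50B
  Liabilities: Bank reserves −€50B
Commercial banking system:
  Assets:      Reserves at CB −€50B, Securities +€344B
  Liabilities: Checkable deposits +€294B
So the change in checkable deposits held by the non-bank public at commercial banks is +€294 billion.

+€294 billion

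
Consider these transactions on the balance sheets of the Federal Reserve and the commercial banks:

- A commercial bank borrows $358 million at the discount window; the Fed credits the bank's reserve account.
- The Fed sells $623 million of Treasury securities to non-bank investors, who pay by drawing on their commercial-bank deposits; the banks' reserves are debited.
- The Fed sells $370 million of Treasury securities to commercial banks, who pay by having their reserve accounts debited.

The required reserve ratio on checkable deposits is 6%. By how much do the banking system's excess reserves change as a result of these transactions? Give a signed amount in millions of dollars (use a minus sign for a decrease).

-$597.62 million

Discount-window loan $358 million: reserves +$358M, deposits 0.
Asset sale (to non-banks) $623 million: reserves −$623M, deposits −$623M.
OMO sale (to banks) $370 million: reserves −$370M, deposits 0.
Totals: Δreserves = −$635M, Δdeposits = −$623M.
Δrequired reserves = 6% × −$623M = −$37.38M.
Δexcess reserves = Δreserves − Δrequired = −$635M − (−$37.38M) = -$597.62 million.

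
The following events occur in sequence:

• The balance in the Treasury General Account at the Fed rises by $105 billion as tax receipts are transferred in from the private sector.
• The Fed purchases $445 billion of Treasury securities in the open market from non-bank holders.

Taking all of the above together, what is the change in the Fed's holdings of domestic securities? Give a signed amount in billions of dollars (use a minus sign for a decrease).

Fed balance sheet:
  Assets:      Securities +$445B
  Liabilities: Bank reserves +$340B, Government deposits +$105B
Commercial banking system:
  Assets:      Reserves at CB +$340B
  Liabilities: Checkable deposits +$340B
So the change in the Fed's holdings of domestic securities is +$445 billion.

+$445 billion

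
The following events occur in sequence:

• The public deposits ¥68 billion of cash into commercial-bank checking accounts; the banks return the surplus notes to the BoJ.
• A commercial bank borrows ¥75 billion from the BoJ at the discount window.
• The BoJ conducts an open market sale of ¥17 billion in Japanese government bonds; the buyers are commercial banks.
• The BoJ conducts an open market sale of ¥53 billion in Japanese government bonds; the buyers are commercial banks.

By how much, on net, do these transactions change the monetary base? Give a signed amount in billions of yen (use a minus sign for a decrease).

Currency deposit ¥68 billion: just a shift between currency and reserves — both are base money → 0.
Discount-window loan ¥75 billion: BoJ balance sheet expands → +¥75B.
OMO sale (to banks) ¥17 billion: BoJ balance sheet contracts → −¥17B.
OMO sale (to banks) ¥53 billion: BoJ balance sheet contracts → −¥53B.
Net: 0 + 75 − 17 − 53 = +¥5 billion.

+¥5 billion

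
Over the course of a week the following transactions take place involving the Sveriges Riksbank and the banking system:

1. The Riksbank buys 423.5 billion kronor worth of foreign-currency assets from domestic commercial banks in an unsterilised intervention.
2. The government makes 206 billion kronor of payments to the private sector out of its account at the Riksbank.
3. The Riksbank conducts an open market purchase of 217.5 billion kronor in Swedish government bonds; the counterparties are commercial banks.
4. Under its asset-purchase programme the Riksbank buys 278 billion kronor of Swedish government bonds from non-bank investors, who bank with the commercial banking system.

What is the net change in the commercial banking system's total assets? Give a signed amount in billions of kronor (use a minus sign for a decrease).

FX purchase 423.5 billion kronor: just an asset swap on bank balance sheets → 0.
Government spending 206 billion kronor: bank balance sheets expand → +206B.
OMO purchase (from banks) 217.5 billion kronor: just an asset swap on bank balance sheets → 0.
Asset purchase (from non-banks) 278 billion kronor: bank balance sheets expand → +278B.
Net: 0 + 206 + 0 + 278 = +484 billion.

+484 billion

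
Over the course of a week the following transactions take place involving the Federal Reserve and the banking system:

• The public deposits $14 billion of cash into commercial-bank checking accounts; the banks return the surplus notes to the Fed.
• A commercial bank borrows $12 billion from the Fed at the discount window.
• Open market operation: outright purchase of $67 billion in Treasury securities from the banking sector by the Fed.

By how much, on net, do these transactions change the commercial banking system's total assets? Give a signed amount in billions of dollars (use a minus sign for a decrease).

Currency deposit $14 billion: bank balance sheets expand → +$14B.
Discount-window loan $12 billion: bank balance sheets expand → +$12B.
OMO purchase (from banks) $67 billion: just an asset swap on bank balance sheets → 0.
Net: 14 + 12 + 0 = +$26 billion.

+$26 billion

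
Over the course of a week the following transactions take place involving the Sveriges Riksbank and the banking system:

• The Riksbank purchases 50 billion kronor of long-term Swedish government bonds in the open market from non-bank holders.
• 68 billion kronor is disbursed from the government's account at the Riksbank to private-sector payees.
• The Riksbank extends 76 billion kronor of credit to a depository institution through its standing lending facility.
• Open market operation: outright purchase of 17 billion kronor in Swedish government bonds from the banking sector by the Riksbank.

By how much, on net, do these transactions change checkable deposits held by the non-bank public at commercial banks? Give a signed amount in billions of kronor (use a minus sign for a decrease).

Asset purchase (from non-banks) 50 billion kronor: non-bank counterparties' bank balances rise → +50B.
Government spending 68 billion kronor: non-bank counterparties' bank balances rise → +68B.
Discount-window loan 76 billion kronor: the counterparty is a bank, so public deposits are unchanged → 0.
OMO purchase (from banks) 17 billion kronor: the counterparty is a bank, so public deposits are unchanged → 0.
Net: 50 + 68 + 0 + 0 = +118 billion.

+118 billion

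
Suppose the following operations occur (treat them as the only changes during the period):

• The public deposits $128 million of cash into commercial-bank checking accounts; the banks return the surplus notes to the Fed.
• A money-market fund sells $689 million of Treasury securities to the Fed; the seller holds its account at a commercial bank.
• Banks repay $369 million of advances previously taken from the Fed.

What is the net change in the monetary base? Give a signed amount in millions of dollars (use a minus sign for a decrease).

+$320 million

Fed balance sheet:
  Assets:      Securities +$689M, Loans to banks −$369M
  Liabilities: Bank reserves +$448M, Currency in circulation −$128M
Commercial banking system:
  Assets:      Reserves at CB +$448M
  Liabilities: Checkable deposits +$817M, Borrowings from CB −$369M
Monetary base = currency + reserves: −$128M + (+$448M) = +$320 million.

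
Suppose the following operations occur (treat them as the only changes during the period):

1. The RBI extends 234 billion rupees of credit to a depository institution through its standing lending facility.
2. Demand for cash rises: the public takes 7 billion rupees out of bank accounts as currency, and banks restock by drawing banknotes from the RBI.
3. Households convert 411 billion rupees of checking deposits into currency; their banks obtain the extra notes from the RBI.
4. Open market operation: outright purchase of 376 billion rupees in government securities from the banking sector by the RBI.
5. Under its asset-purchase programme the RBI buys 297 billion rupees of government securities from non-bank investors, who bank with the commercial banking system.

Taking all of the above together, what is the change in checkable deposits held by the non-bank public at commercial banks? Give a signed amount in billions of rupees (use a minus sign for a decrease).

-121 billion

Discount-window loan 234 billion rupees: the counterparty is a bank, so public deposits are unchanged → 0.
Currency withdrawal 7 billion rupees: non-bank counterparties' bank balances fall → −7B.
Currency withdrawal 411 billion rupees: non-bank counterparties' bank balances fall → −411B.
OMO purchase (from banks) 376 billion rupees: the counterparty is a bank, so public deposits are unchanged → 0.
Asset purchase (from non-banks) 297 billion rupees: non-bank counterparties' bank balances rise → +297B.
Net: 0 − 7 − 411 + 0 + 297 = -121 billion.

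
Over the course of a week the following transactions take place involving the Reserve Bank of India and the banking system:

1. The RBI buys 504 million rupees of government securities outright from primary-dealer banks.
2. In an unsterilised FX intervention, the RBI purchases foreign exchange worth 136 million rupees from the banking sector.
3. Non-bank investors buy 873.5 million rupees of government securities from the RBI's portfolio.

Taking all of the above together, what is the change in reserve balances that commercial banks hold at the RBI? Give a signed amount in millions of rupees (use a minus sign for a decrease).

OMO purchase (from banks) 504 million rupees: the RBI pays by crediting reserve accounts → +504M.
FX purchase 136 million rupees: the RBI pays by crediting reserve accounts → +136M.
Asset sale (to non-banks) 873.5 million rupees: the non-bank buyers' banks settle from reserves → −873.5M.
Net: 504 + 136 − 873.5 = -233.5 million.

-233.5 million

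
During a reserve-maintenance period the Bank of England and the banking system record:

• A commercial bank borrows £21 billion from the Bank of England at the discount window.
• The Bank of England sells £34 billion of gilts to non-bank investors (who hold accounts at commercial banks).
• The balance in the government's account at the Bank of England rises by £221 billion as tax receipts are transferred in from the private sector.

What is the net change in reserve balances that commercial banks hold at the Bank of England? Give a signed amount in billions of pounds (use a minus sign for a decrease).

Discount-window loan £21 billion: the loan is credited to the bank's reserve account → +£21B.
Asset sale (to non-banks) £34 billion: the non-bank buyers' banks settle from reserves → −£34B.
Government account inflow £221 billion: funds move from bank reserves into the government account → −£221B.
Net: 21 − 34 − 221 = -£234 billion.

-£234 billion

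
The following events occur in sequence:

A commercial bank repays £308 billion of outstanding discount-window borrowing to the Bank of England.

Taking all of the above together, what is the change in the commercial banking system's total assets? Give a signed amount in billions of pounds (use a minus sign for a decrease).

-£308 billion

Bank of England balance sheet:
  Assets:      Loans to banks −£308B
  Liabilities: Bank reserves −£308B
Commercial banking system:
  Assets:      Reserves at CB −£308B
  Liabilities: Borrowings from CB −£308B
Change in total bank assets = -£308 billion.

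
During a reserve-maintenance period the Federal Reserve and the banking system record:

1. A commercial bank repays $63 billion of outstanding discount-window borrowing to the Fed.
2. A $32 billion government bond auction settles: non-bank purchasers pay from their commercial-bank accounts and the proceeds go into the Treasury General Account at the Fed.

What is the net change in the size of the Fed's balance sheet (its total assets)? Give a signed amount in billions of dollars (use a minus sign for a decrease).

Discount-window repayment $63 billion: a Fed asset is shed → −$63B.
Government account inflow $32 billion: only the composition of liabilities changes → 0.
Net: −63 + 0 = -$63 billion.

-$63 billion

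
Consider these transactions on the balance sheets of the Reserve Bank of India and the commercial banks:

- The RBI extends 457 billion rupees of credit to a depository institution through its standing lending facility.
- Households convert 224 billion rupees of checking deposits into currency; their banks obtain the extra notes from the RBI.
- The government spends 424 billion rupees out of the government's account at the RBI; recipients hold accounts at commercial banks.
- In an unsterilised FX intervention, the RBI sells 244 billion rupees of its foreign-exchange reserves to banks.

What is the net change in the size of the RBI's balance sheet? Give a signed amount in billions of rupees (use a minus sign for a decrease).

+213 billion

Discount-window loan 457 billion rupees: an RBI asset is acquired → +457B.
Currency withdrawal 224 billion rupees: only the composition of liabilities changes → 0.
Government spending 424 billion rupees: only the composition of liabilities changes → 0.
FX sale 244 billion rupees: an RBI asset is shed → −244B.
Net: 457 + 0 + 0 − 244 = +213 billion.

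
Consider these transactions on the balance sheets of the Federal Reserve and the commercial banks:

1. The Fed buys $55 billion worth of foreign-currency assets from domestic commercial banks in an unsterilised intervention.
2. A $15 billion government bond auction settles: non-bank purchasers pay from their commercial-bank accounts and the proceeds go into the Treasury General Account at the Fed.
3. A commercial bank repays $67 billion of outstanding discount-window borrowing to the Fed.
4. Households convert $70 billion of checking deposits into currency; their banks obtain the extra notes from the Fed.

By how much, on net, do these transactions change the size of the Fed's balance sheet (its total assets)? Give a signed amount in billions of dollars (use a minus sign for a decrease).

-$12 billion

FX purchase $55 billion: a Fed asset is acquired → +$55B.
Government account inflow $15 billion: only the composition of liabilities changes → 0.
Discount-window repayment $67 billion: a Fed asset is shed → −$67B.
Currency withdrawal $70 billion: only the composition of liabilities changes → 0.
Net: 55 + 0 − 67 + 0 = -$12 billion.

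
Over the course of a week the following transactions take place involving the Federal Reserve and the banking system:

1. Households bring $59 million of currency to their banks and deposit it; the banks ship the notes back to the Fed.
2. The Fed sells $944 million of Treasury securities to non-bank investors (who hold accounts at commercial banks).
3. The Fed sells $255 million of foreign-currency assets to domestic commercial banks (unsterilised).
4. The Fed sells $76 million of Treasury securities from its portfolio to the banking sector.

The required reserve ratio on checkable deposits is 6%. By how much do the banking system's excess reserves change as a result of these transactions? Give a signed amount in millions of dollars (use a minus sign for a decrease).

Currency deposit $59 million: reserves +$59M, deposits +$59M.
Asset sale (to non-banks) $944 million: reserves −$944M, deposits −$944M.
FX sale $255 million: reserves −$255M, deposits 0.
OMO sale (to banks) $76 million: reserves −$76M, deposits 0.
Totals: Δreserves = −$1216M, Δdeposits = −$885M.
Δrequired reserves = 6% × −$885M = −$53.1M.
Δexcess reserves = Δreserves − Δrequired = −$1216M − (−$53.1M) = -$1162.9 million.

-$1162.9 million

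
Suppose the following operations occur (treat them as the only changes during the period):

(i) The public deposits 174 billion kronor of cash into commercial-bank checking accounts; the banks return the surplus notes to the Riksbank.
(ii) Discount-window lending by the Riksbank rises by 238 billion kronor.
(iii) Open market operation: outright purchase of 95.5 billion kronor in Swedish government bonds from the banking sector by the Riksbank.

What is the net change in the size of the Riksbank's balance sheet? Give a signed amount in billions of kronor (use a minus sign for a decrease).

Currency deposit 174 billion kronor: only the composition of liabilities changes → 0.
Discount-window loan 238 billion kronor: a Riksbank asset is acquired → +238B.
OMO purchase (from banks) 95.5 billion kronor: a Riksbank asset is acquired → +95.5B.
Net: 0 + 238 + 95.5 = +333.5 billion.

+333.5 billion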